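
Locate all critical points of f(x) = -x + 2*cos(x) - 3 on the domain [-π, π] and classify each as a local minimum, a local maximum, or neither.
f'(x) = -2*sin(x) - 1

Solve f'(x) = 0 on [-π, π]:
  f'(x) = 0 ⇔ sin(x) = -1/2, i.e. x = arcsin(-1/2) + 2nπ or x = π − arcsin(-1/2) + 2nπ; keep the solutions lying in [-π, π].
  ⇒ x = -5*pi/6 ≈ -2.6180, -pi/6 ≈ -0.5236

f''(x) = -2*cos(x)
Second-derivative test at each critical point:
  f''(-2.6180) = 1.7321 > 0 → local minimum
  f''(-0.5236) = -1.7321 < 0 → local maximum

Critical points: x = -5*pi/6 ≈ -2.6180 (local minimum); x = -pi/6 ≈ -0.5236 (local maximum)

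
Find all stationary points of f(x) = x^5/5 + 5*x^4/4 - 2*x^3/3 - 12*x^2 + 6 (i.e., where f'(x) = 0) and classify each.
f'(x) = x*(x^3 + 5*x^2 - 2*x - 24)

Solve f'(x) = 0:
  Factor: x^4 + 5*x^3 - 2*x^2 - 24*x = x*(x - 2)*(x + 3)*(x + 4) = 0.
  ⇒ x = -4, -3, 0, 2

f''(x) = 4*x^3 + 15*x^2 - 4*x - 24
Second-derivative test at each critical point:
  f''(-4) = -24 < 0 → local maximum
  f''(-3) = 15 > 0 → local minimum
  f''(0) = -24 < 0 → local maximum
  f''(2) = 60 > 0 → local minimum

Critical points: x = -4 (local maximum); x = -3 (local minimum); x = 0 (local maximum); x = 2 (local minimum)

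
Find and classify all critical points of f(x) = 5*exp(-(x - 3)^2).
f'(x) = 10*(3 - x)*exp(-(x - 3)^2)

Solve f'(x) = 0:
  f'(x) = (30 - 10*x)·exp(-(x - 3)^2) and exp(-(x - 3)^2) > 0 for every x, so f'(x) = 0 ⇔ 30 - 10*x = 0.
  Factor: 30 - 10*x = -10*(x - 3) = 0.
  ⇒ x = 3

f''(x) = 10*(2*(x - 3)^2 - 1)*exp(-(x - 3)^2)
Second-derivative test at each critical point:
  f''(3) = -10 < 0 → local maximum

Critical points: x = 3 (local maximum)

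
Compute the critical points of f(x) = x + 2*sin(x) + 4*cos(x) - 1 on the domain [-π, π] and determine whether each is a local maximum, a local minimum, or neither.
f'(x) = -4*sin(x) + 2*cos(x) + 1

Solve f'(x) = 0 on [-π, π]:
  f'(x) = 0 ⇔ -4*sin(x) + 2*cos(x) = -1. Write the left side as R·cos(x + φ) with R = √(2² + 4²) = 2*sqrt(5), cos φ = sqrt(5)/5, sin φ = 2*sqrt(5)/5; then cos(x + φ) = -sqrt(5)/10. Solve for x and keep the solutions lying in [-π, π].
  ⇒ x = -pi + atan((2 - sqrt(19))/(-2*sqrt(19) - 1)) ≈ -2.9035, atan((2 + sqrt(19))/(-1 + 2*sqrt(19))) ≈ 0.6892

f''(x) = -2*sin(x) - 4*cos(x)
Second-derivative test at each critical point:
  f''(-2.9035) = 4.3589 > 0 → local minimum
  f''(0.6892) = -4.3589 < 0 → local maximum

Critical points: x = -pi + atan((2 - sqrt(19))/(-2*sqrt(19) - 1)) ≈ -2.9035 (local minimum); x = atan((2 + sqrt(19))/(-1 + 2*sqrt(19))) ≈ 0.6892 (local maximum)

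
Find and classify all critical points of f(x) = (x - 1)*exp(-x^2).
f'(x) = (-2*x*(x - 1) + 1)*exp(-x^2)

Solve f'(x) = 0:
  f'(x) = (-2*x^2 + 2*x + 1)·exp(-x^2) and exp(-x^2) > 0 for every x, so f'(x) = 0 ⇔ -2*x^2 + 2*x + 1 = 0.
  2*x^2 - 2*x - 1 = 0 has no rational roots; quadratic formula: x = (2 ± √12)/4.
  ⇒ x = 1/2 - sqrt(3)/2 ≈ -0.3660, 1/2 + sqrt(3)/2 ≈ 1.3660

f''(x) = 2*(2*x^2*(x - 1) - 3*x + 1)*exp(-x^2)
Second-derivative test at each critical point:
  f''(-0.3660) = 3.0297 > 0 → local minimum
  f''(1.3660) = -0.5360 < 0 → local maximum

Critical points: x = 1/2 - sqrt(3)/2 ≈ -0.3660 (local minimum); x = 1/2 + sqrt(3)/2 ≈ 1.3660 (local maximum)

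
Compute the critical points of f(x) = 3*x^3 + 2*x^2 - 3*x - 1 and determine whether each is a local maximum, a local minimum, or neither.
f'(x) = 9*x^2 + 4*x - 3

Solve f'(x) = 0:
  9*x^2 + 4*x - 3 = 0 has no rational roots; quadratic formula: x = (-4 ± √124)/18.
  ⇒ x = -sqrt(31)/9 - 2/9 ≈ -0.8409, -2/9 + sqrt(31)/9 ≈ 0.3964

f''(x) = 18*x + 4
Second-derivative test at each critical point:
  f''(-0.8409) = -11.1355 < 0 → local maximum
  f''(0.3964) = 11.1355 > 0 → local minimum

Critical points: x = -sqrt(31)/9 - 2/9 ≈ -0.8409 (local maximum); x = -2/9 + sqrt(31)/9 ≈ 0.3964 (local minimum)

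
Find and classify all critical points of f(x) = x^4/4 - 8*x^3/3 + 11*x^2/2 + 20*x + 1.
f'(x) = x^3 - 8*x^2 + 11*x + 20

Solve f'(x) = 0:
  Factor: x^3 - 8*x^2 + 11*x + 20 = (x - 5)*(x - 4)*(x + 1) = 0.
  ⇒ x = -1, 4, 5

f''(x) = 3*x^2 - 16*x + 11
Second-derivative test at each critical point:
  f''(-1) = 30 > 0 → local minimum
  f''(4) = -5 < 0 → local maximum
  f''(5) = 6 > 0 → local minimum

Critical points: x = -1 (local minimum); x = 4 (local maximum); x = 5 (local minimum)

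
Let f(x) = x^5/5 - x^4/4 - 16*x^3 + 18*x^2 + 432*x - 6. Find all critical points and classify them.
f'(x) = x^4 - x^3 - 48*x^2 + 36*x + 432

Solve f'(x) = 0:
  Factor: x^4 - x^3 - 48*x^2 + 36*x + 432 = (x - 6)*(x - 4)*(x + 3)*(x + 6) = 0.
  ⇒ x = -6, -3, 4, 6

f''(x) = 4*x^3 - 3*x^2 - 96*x + 36
Second-derivative test at each critical point:
  f''(-6) = -360 < 0 → local maximum
  f''(-3) = 189 > 0 → local minimum
  f''(4) = -140 < 0 → local maximum
  f''(6) = 216 > 0 → local minimum

Critical points: x = -6 (local maximum); x = -3 (local minimum); x = 4 (local maximum); x = 6 (local minimum)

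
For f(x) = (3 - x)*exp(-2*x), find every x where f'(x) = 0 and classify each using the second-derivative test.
f'(x) = (2*x - 7)*exp(-2*x)

Solve f'(x) = 0:
  f'(x) = (2*x - 7)·exp(-2*x) and exp(-2*x) > 0 for every x, so f'(x) = 0 ⇔ 2*x - 7 = 0.
  2*x - 7 = 0.
  ⇒ x = 7/2

f''(x) = 4*(4 - x)*exp(-2*x)
Second-derivative test at each critical point:
  f''(7/2) = 0.0018 > 0 → local minimum

Critical points: x = 7/2 (local minimum)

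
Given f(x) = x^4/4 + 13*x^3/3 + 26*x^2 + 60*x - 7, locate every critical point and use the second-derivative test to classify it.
f'(x) = x^3 + 13*x^2 + 52*x + 60

Solve f'(x) = 0:
  Factor: x^3 + 13*x^2 + 52*x + 60 = (x + 2)*(x + 5)*(x + 6) = 0.
  ⇒ x = -6, -5, -2

f''(x) = 3*x^2 + 26*x + 52
Second-derivative test at each critical point:
  f''(-6) = 4 > 0 → local minimum
  f''(-5) = -3 < 0 → local maximum
  f''(-2) = 12 > 0 → local minimum

Critical points: x = -6 (local minimum); x = -5 (local maximum); x = -2 (local minimum)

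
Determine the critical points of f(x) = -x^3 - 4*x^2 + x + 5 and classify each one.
f'(x) = -3*x^2 - 8*x + 1

Solve f'(x) = 0:
  3*x^2 + 8*x - 1 = 0 has no rational roots; quadratic formula: x = (-8 ± √76)/6.
  ⇒ x = -sqrt(19)/3 - 4/3 ≈ -2.7863, -4/3 + sqrt(19)/3 ≈ 0.1196

f''(x) = -6*x - 8
Second-derivative test at each critical point:
  f''(-2.7863) = 8.7178 > 0 → local minimum
  f''(0.1196) = -8.7178 < 0 → local maximum

Critical points: x = -sqrt(19)/3 - 4/3 ≈ -2.7863 (local minimum); x = -4/3 + sqrt(19)/3 ≈ 0.1196 (local maximum)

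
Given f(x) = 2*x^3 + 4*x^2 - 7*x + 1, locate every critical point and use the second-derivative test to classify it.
f'(x) = 6*x^2 + 8*x - 7

Solve f'(x) = 0:
  6*x^2 + 8*x - 7 = 0 has no rational roots; quadratic formula: x = (-8 ± √232)/12.
  ⇒ x = -sqrt(58)/6 - 2/3 ≈ -1.9360, -2/3 + sqrt(58)/6 ≈ 0.6026

f''(x) = 12*x + 8
Second-derivative test at each critical point:
  f''(-1.9360) = -15.2315 < 0 → local maximum
  f''(0.6026) = 15.2315 > 0 → local minimum

Critical points: x = -sqrt(58)/6 - 2/3 ≈ -1.9360 (local maximum); x = -2/3 + sqrt(58)/6 ≈ 0.6026 (local minimum)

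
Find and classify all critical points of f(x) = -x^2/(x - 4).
f'(x) = x*(8 - x)/(x - 4)^2

Solve f'(x) = 0:
  f'(x) = -x*(x - 8)/(x - 4)^2; the denominator is positive wherever f is defined, so f'(x) = 0 ⇔ -x^2 + 8*x = 0.
  Factor: -x^2 + 8*x = -x*(x - 8) = 0.
  ⇒ x = 0, 8

f''(x) = -32/(x^3 - 12*x^2 + 48*x - 64)
Second-derivative test at each critical point:
  f''(0) = 1/2 > 0 → local minimum
  f''(8) = -1/2 < 0 → local maximum

Critical points: x = 0 (local minimum); x = 8 (local maximum)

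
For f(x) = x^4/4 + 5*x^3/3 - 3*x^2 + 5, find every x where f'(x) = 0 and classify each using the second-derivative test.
f'(x) = x*(x^2 + 5*x - 6)

Solve f'(x) = 0:
  Factor: x^3 + 5*x^2 - 6*x = x*(x - 1)*(x + 6) = 0.
  ⇒ x = -6, 0, 1

f''(x) = 3*x^2 + 10*x - 6
Second-derivative test at each critical point:
  f''(-6) = 42 > 0 → local minimum
  f''(0) = -6 < 0 → local maximum
  f''(1) = 7 > 0 → local minimum

Critical points: x = -6 (local minimum); x = 0 (local maximum); x = 1 (local minimum)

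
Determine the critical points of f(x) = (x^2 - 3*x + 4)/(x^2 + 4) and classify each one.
f'(x) = 3*(x^2 - 4)/(x^4 + 8*x^2 + 16)

Solve f'(x) = 0:
  f'(x) = 3*(x - 2)*(x + 2)/(x^2 + 4)^2; the denominator is positive wherever f is defined, so f'(x) = 0 ⇔ 3*x^2 - 12 = 0.
  Factor: 3*x^2 - 12 = 3*(x - 2)*(x + 2) = 0.
  ⇒ x = -2, 2

f''(x) = 6*x*(12 - x^2)/(x^6 + 12*x^4 + 48*x^2 + 64)
Second-derivative test at each critical point:
  f''(-2) = -3/16 < 0 → local maximum
  f''(2) = 3/16 > 0 → local minimum

Critical points: x = -2 (local maximum); x = 2 (local minimum)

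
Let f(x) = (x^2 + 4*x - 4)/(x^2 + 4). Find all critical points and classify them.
f'(x) = 4*(-x^2 + 4*x + 4)/(x^4 + 8*x^2 + 16)

Solve f'(x) = 0:
  f'(x) = -4*(x^2 - 4*x - 4)/(x^2 + 4)^2; the denominator is positive wherever f is defined, so f'(x) = 0 ⇔ -4*x^2 + 16*x + 16 = 0.
  Factor: -4*x^2 + 16*x + 16 = -4*(x^2 - 4*x - 4); x^2 - 4*x - 4 = 0 has no rational roots; quadratic formula: x = (4 ± √32)/2.
  ⇒ x = 2 - 2*sqrt(2) ≈ -0.8284, 2 + 2*sqrt(2) ≈ 4.8284

f''(x) = 8*(x^3 - 6*x^2 - 12*x + 8)/(x^6 + 12*x^4 + 48*x^2 + 64)
Second-derivative test at each critical point:
  f''(-0.8284) = 1.0303 > 0 → local minimum
  f''(4.8284) = -0.0303 < 0 → local maximum

Critical points: x = 2 - 2*sqrt(2) ≈ -0.8284 (local minimum); x = 2 + 2*sqrt(2) ≈ 4.8284 (local maximum)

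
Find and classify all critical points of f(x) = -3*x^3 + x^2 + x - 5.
f'(x) = -9*x^2 + 2*x + 1

Solve f'(x) = 0:
  9*x^2 - 2*x - 1 = 0 has no rational roots; quadratic formula: x = (2 ± √40)/18.
  ⇒ x = 1/9 - sqrt(10)/9 ≈ -0.2403, 1/9 + sqrt(10)/9 ≈ 0.4625

f''(x) = 2 - 18*x
Second-derivative test at each critical point:
  f''(-0.2403) = 6.3246 > 0 → local minimum
  f''(0.4625) = -6.3246 < 0 → local maximum

Critical points: x = 1/9 - sqrt(10)/9 ≈ -0.2403 (local minimum); x = 1/9 + sqrt(10)/9 ≈ 0.4625 (local maximum)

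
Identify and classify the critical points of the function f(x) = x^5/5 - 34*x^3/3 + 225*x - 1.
f'(x) = x^4 - 34*x^2 + 225

Solve f'(x) = 0:
  Factor: x^4 - 34*x^2 + 225 = (x - 5)*(x - 3)*(x + 3)*(x + 5) = 0.
  ⇒ x = -5, -3, 3, 5

f''(x) = 4*x*(x^2 - 17)
Second-derivative test at each critical point:
  f''(-5) = -160 < 0 → local maximum
  f''(-3) = 96 > 0 → local minimum
  f''(3) = -96 < 0 → local maximum
  f''(5) = 160 > 0 → local minimum

Critical points: x = -5 (local maximum); x = -3 (local minimum); x = 3 (local maximum); x = 5 (local minimum)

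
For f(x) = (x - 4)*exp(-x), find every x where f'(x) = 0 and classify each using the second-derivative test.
f'(x) = (5 - x)*exp(-x)

Solve f'(x) = 0:
  f'(x) = (5 - x)·exp(-x) and exp(-x) > 0 for every x, so f'(x) = 0 ⇔ 5 - x = 0.
  5 - x = 0.
  ⇒ x = 5

f''(x) = (x - 6)*exp(-x)
Second-derivative test at each critical point:
  f''(5) = -0.0067 < 0 → local maximum

Critical points: x = 5 (local maximum)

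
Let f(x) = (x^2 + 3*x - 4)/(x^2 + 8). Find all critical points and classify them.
f'(x) = 3*(-x^2 + 8*x + 8)/(x^4 + 16*x^2 + 64)

Solve f'(x) = 0:
  f'(x) = -3*(x^2 - 8*x - 8)/(x^2 + 8)^2; the denominator is positive wherever f is defined, so f'(x) = 0 ⇔ -3*x^2 + 24*x + 24 = 0.
  Factor: -3*x^2 + 24*x + 24 = -3*(x^2 - 8*x - 8); x^2 - 8*x - 8 = 0 has no rational roots; quadratic formula: x = (8 ± √96)/2.
  ⇒ x = 4 - 2*sqrt(6) ≈ -0.8990, 4 + 2*sqrt(6) ≈ 8.8990

f''(x) = 6*(x^3 - 12*x^2 - 24*x + 32)/(x^6 + 24*x^4 + 192*x^2 + 512)
Second-derivative test at each critical point:
  f''(-0.8990) = 0.3789 > 0 → local minimum
  f''(8.8990) = -0.0039 < 0 → local maximum

Critical points: x = 4 - 2*sqrt(6) ≈ -0.8990 (local minimum); x = 4 + 2*sqrt(6) ≈ 8.8990 (local maximum)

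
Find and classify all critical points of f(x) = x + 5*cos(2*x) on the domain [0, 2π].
f'(x) = 1 - 10*sin(2*x)

Solve f'(x) = 0 on [0, 2π]:
  f'(x) = 0 ⇔ sin(2*x) = 1/10, i.e. 2*x = arcsin(1/10) + 2nπ or 2*x = π − arcsin(1/10) + 2nπ; keep the solutions lying in [0, 2π].
  ⇒ x = asin(1/10)/2 ≈ 0.0501, -asin(1/10)/2 + pi/2 ≈ 1.5207, asin(1/10)/2 + pi ≈ 3.1917, -asin(1/10)/2 + 3*pi/2 ≈ 4.6623

f''(x) = -20*cos(2*x)
Second-derivative test at each critical point:
  f''(0.0501) = -19.8997 < 0 → local maximum
  f''(1.5207) = 19.8997 > 0 → local minimum
  f''(3.1917) = -19.8997 < 0 → local maximum
  f''(4.6623) = 19.8997 > 0 → local minimum

Critical points: x = asin(1/10)/2 ≈ 0.0501 (local maximum); x = -asin(1/10)/2 + pi/2 ≈ 1.5207 (local minimum); x = asin(1/10)/2 + pi ≈ 3.1917 (local maximum); x = -asin(1/10)/2 + 3*pi/2 ≈ 4.6623 (local minimum)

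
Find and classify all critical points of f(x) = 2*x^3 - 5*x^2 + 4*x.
f'(x) = 6*x^2 - 10*x + 4

Solve f'(x) = 0:
  Factor: 6*x^2 - 10*x + 4 = 2*(x - 1)*(3*x - 2) = 0.
  ⇒ x = 2/3, 1

f''(x) = 12*x - 10
Second-derivative test at each critical point:
  f''(2/3) = -2 < 0 → local maximum
  f''(1) = 2 > 0 → local minimum

Critical points: x = 2/3 (local maximum); x = 1 (local minimum)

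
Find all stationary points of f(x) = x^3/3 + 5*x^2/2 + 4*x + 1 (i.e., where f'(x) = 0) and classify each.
f'(x) = x^2 + 5*x + 4

Solve f'(x) = 0:
  Factor: x^2 + 5*x + 4 = (x + 1)*(x + 4) = 0.
  ⇒ x = -4, -1

f''(x) = 2*x + 5
Second-derivative test at each critical point:
  f''(-4) = -3 < 0 → local maximum
  f''(-1) = 3 > 0 → local minimum

Critical points: x = -4 (local maximum); x = -1 (local minimum)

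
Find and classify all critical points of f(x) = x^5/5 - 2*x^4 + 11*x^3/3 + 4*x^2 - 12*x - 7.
f'(x) = x^4 - 8*x^3 + 11*x^2 + 8*x - 12

Solve f'(x) = 0:
  Factor: x^4 - 8*x^3 + 11*x^2 + 8*x - 12 = (x - 6)*(x - 2)*(x - 1)*(x + 1) = 0.
  ⇒ x = -1, 1, 2, 6

f''(x) = 4*x^3 - 24*x^2 + 22*x + 8
Second-derivative test at each critical point:
  f''(-1) = -42 < 0 → local maximum
  f''(1) = 10 > 0 → local minimum
  f''(2) = -12 < 0 → local maximum
  f''(6) = 140 > 0 → local minimum

Critical points: x = -1 (local maximum); x = 1 (local minimum); x = 2 (local maximum); x = 6 (local minimum)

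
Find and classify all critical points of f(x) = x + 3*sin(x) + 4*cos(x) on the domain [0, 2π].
f'(x) = -4*sin(x) + 3*cos(x) + 1

Solve f'(x) = 0 on [0, 2π]:
  f'(x) = 0 ⇔ -4*sin(x) + 3*cos(x) = -1. Write the left side as R·cos(x + φ) with R = √(3² + 4²) = 5, cos φ = 3/5, sin φ = 4/5; then cos(x + φ) = -1/5. Solve for x and keep the solutions lying in [0, 2π].
  ⇒ x = atan((4 + 6*sqrt(6))/(-3 + 8*sqrt(6))) ≈ 0.8449, atan((4 - 6*sqrt(6))/(-8*sqrt(6) - 3)) + pi ≈ 3.5837

f''(x) = -3*sin(x) - 4*cos(x)
Second-derivative test at each critical point:
  f''(0.8449) = -4.8990 < 0 → local maximum
  f''(3.5837) = 4.8990 > 0 → local minimum

Critical points: x = atan((4 + 6*sqrt(6))/(-3 + 8*sqrt(6))) ≈ 0.8449 (local maximum); x = atan((4 - 6*sqrt(6))/(-8*sqrt(6) - 3)) + pi ≈ 3.5837 (local minimum)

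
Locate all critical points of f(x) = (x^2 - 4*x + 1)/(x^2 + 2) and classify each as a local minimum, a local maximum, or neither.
f'(x) = 2*(2*x^2 + x - 4)/(x^4 + 4*x^2 + 4)

Solve f'(x) = 0:
  f'(x) = 2*(2*x^2 + x - 4)/(x^2 + 2)^2; the denominator is positive wherever f is defined, so f'(x) = 0 ⇔ 4*x^2 + 2*x - 8 = 0.
  Factor: 4*x^2 + 2*x - 8 = 2*(2*x^2 + x - 4); 2*x^2 + x - 4 = 0 has no rational roots; quadratic formula: x = (-1 ± √33)/4.
  ⇒ x = -sqrt(33)/4 - 1/4 ≈ -1.6861, -1/4 + sqrt(33)/4 ≈ 1.1861

f''(x) = 2*(-4*x^3 - 3*x^2 + 24*x + 2)/(x^6 + 6*x^4 + 12*x^2 + 8)
Second-derivative test at each critical point:
  f''(-1.6861) = -0.4898 < 0 → local maximum
  f''(1.1861) = 0.9898 > 0 → local minimum

Critical points: x = -sqrt(33)/4 - 1/4 ≈ -1.6861 (local maximum); x = -1/4 + sqrt(33)/4 ≈ 1.1861 (local minimum)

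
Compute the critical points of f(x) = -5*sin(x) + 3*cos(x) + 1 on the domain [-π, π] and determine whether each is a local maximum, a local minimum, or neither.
f'(x) = -3*sin(x) - 5*cos(x)

Solve f'(x) = 0 on [-π, π]:
  f'(x) = 0 ⇔ -5*cos(x) = 3*sin(x) ⇔ tan(x) = -5/3, i.e. x = arctan(-5/3) + nπ; keep the solutions lying in [-π, π].
  ⇒ x = -atan(5/3) ≈ -1.0304, pi - atan(5/3) ≈ 2.1112

f''(x) = 5*sin(x) - 3*cos(x)
Second-derivative test at each critical point:
  f''(-1.0304) = -5.8310 < 0 → local maximum
  f''(2.1112) = 5.8310 > 0 → local minimum

Critical points: x = -atan(5/3) ≈ -1.0304 (local maximum); x = pi - atan(5/3) ≈ 2.1112 (local minimum)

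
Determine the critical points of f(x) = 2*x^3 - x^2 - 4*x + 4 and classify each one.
f'(x) = 6*x^2 - 2*x - 4

Solve f'(x) = 0:
  Factor: 6*x^2 - 2*x - 4 = 2*(x - 1)*(3*x + 2) = 0.
  ⇒ x = -2/3, 1

f''(x) = 12*x - 2
Second-derivative test at each critical point:
  f''(-2/3) = -10 < 0 → local maximum
  f''(1) = 10 > 0 → local minimum

Critical points: x = -2/3 (local maximum); x = 1 (local minimum)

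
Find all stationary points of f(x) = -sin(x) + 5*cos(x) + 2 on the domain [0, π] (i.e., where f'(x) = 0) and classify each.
f'(x) = -5*sin(x) - cos(x)

Solve f'(x) = 0 on [0, π]:
  f'(x) = 0 ⇔ -cos(x) = 5*sin(x) ⇔ tan(x) = -1/5, i.e. x = arctan(-1/5) + nπ; keep the solutions lying in [0, π].
  ⇒ x = pi - atan(1/5) ≈ 2.9442

f''(x) = sin(x) - 5*cos(x)
Second-derivative test at each critical point:
  f''(2.9442) = 5.0990 > 0 → local minimum

Critical points: x = pi - atan(1/5) ≈ 2.9442 (local minimum)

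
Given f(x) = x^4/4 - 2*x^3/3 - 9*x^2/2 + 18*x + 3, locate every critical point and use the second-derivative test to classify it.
f'(x) = x^3 - 2*x^2 - 9*x + 18

Solve f'(x) = 0:
  Factor: x^3 - 2*x^2 - 9*x + 18 = (x - 3)*(x - 2)*(x + 3) = 0.
  ⇒ x = -3, 2, 3

f''(x) = 3*x^2 - 4*x - 9
Second-derivative test at each critical point:
  f''(-3) = 30 > 0 → local minimum
  f''(2) = -5 < 0 → local maximum
  f''(3) = 6 > 0 → local minimum

Critical points: x = -3 (local minimum); x = 2 (local maximum); x = 3 (local minimum)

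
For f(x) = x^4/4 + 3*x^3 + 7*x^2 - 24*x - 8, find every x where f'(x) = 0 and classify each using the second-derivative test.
f'(x) = x^3 + 9*x^2 + 14*x - 24

Solve f'(x) = 0:
  Factor: x^3 + 9*x^2 + 14*x - 24 = (x - 1)*(x + 4)*(x + 6) = 0.
  ⇒ x = -6, -4, 1

f''(x) = 3*x^2 + 18*x + 14
Second-derivative test at each critical point:
  f''(-6) = 14 > 0 → local minimum
  f''(-4) = -10 < 0 → local maximum
  f''(1) = 35 > 0 → local minimum

Critical points: x = -6 (local minimum); x = -4 (local maximum); x = 1 (local minimum)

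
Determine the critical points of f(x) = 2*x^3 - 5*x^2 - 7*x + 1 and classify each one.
f'(x) = 6*x^2 - 10*x - 7

Solve f'(x) = 0:
  6*x^2 - 10*x - 7 = 0 has no rational roots; quadratic formula: x = (10 ± √268)/12.
  ⇒ x = 5/6 - sqrt(67)/6 ≈ -0.5309, 5/6 + sqrt(67)/6 ≈ 2.1976

f''(x) = 12*x - 10
Second-derivative test at each critical point:
  f''(-0.5309) = -16.3707 < 0 → local maximum
  f''(2.1976) = 16.3707 > 0 → local minimum

Critical points: x = 5/6 - sqrt(67)/6 ≈ -0.5309 (local maximum); x = 5/6 + sqrt(67)/6 ≈ 2.1976 (local minimum)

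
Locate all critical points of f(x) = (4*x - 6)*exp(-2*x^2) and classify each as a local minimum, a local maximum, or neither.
f'(x) = 4*(-2*x*(2*x - 3) + 1)*exp(-2*x^2)

Solve f'(x) = 0:
  f'(x) = (-16*x^2 + 24*x + 4)·exp(-2*x^2) and exp(-2*x^2) > 0 for every x, so f'(x) = 0 ⇔ -16*x^2 + 24*x + 4 = 0.
  Factor: -16*x^2 + 24*x + 4 = -4*(4*x^2 - 6*x - 1); 4*x^2 - 6*x - 1 = 0 has no rational roots; quadratic formula: x = (6 ± √52)/8.
  ⇒ x = 3/4 - sqrt(13)/4 ≈ -0.1514, 3/4 + sqrt(13)/4 ≈ 1.6514

f''(x) = 8*(4*x^2*(2*x - 3) - 6*x + 3)*exp(-2*x^2)
Second-derivative test at each critical point:
  f''(-0.1514) = 27.5521 > 0 → local minimum
  f''(1.6514) = -0.1234 < 0 → local maximum

Critical points: x = 3/4 - sqrt(13)/4 ≈ -0.1514 (local minimum); x = 3/4 + sqrt(13)/4 ≈ 1.6514 (local maximum)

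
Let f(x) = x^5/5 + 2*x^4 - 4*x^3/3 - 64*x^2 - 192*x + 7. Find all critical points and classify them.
f'(x) = x^4 + 8*x^3 - 4*x^2 - 128*x - 192

Solve f'(x) = 0:
  Factor: x^4 + 8*x^3 - 4*x^2 - 128*x - 192 = (x - 4)*(x + 2)*(x + 4)*(x + 6) = 0.
  ⇒ x = -6, -4, -2, 4

f''(x) = 4*x^3 + 24*x^2 - 8*x - 128
Second-derivative test at each critical point:
  f''(-6) = -80 < 0 → local maximum
  f''(-4) = 32 > 0 → local minimum
  f''(-2) = -48 < 0 → local maximum
  f''(4) = 480 > 0 → local minimum

Critical points: x = -6 (local maximum); x = -4 (local minimum); x = -2 (local maximum); x = 4 (local minimum)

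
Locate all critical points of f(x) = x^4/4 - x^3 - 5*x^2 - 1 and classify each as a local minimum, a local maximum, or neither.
f'(x) = x*(x^2 - 3*x - 10)

Solve f'(x) = 0:
  Factor: x^3 - 3*x^2 - 10*x = x*(x - 5)*(x + 2) = 0.
  ⇒ x = -2, 0, 5

f''(x) = 3*x^2 - 6*x - 10
Second-derivative test at each critical point:
  f''(-2) = 14 > 0 → local minimum
  f''(0) = -10 < 0 → local maximum
  f''(5) = 35 > 0 → local minimum

Critical points: x = -2 (local minimum); x = 0 (local maximum); x = 5 (local minimum)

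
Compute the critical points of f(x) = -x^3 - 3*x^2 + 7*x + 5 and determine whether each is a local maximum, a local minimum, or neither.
f'(x) = -3*x^2 - 6*x + 7

Solve f'(x) = 0:
  3*x^2 + 6*x - 7 = 0 has no rational roots; quadratic formula: x = (-6 ± √120)/6.
  ⇒ x = -sqrt(30)/3 - 1 ≈ -2.8257, -1 + sqrt(30)/3 ≈ 0.8257

f''(x) = -6*x - 6
Second-derivative test at each critical point:
  f''(-2.8257) = 10.9545 > 0 → local minimum
  f''(0.8257) = -10.9545 < 0 → local maximum

Critical points: x = -sqrt(30)/3 - 1 ≈ -2.8257 (local minimum); x = -1 + sqrt(30)/3 ≈ 0.8257 (local maximum)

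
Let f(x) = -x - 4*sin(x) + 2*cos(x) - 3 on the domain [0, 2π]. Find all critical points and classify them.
f'(x) = -2*sin(x) - 4*cos(x) - 1

Solve f'(x) = 0 on [0, 2π]:
  f'(x) = 0 ⇔ -2*sin(x) - 4*cos(x) = 1. Write the left side as R·cos(x + φ) with R = √((-4)² + 2²) = 2*sqrt(5), cos φ = -2*sqrt(5)/5, sin φ = sqrt(5)/5; then cos(x + φ) = sqrt(5)/10. Solve for x and keep the solutions lying in [0, 2π].
  ⇒ x = atan((-1 + 2*sqrt(19))/(-sqrt(19) - 2)) + pi ≈ 2.2600, atan((-2*sqrt(19) - 1)/(-2 + sqrt(19))) + 2*pi ≈ 4.9505

f''(x) = 4*sin(x) - 2*cos(x)
Second-derivative test at each critical point:
  f''(2.2600) = 4.3589 > 0 → local minimum
  f''(4.9505) = -4.3589 < 0 → local maximum

Critical points: x = atan((-1 + 2*sqrt(19))/(-sqrt(19) - 2)) + pi ≈ 2.2600 (local minimum); x = atan((-2*sqrt(19) - 1)/(-2 + sqrt(19))) + 2*pi ≈ 4.9505 (local maximum)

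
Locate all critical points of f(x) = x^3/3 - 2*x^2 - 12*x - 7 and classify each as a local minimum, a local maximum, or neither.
f'(x) = x^2 - 4*x - 12

Solve f'(x) = 0:
  Factor: x^2 - 4*x - 12 = (x - 6)*(x + 2) = 0.
  ⇒ x = -2, 6

f''(x) = 2*x - 4
Second-derivative test at each critical point:
  f''(-2) = -8 < 0 → local maximum
  f''(6) = 8 > 0 → local minimum

Critical points: x = -2 (local maximum); x = 6 (local minimum)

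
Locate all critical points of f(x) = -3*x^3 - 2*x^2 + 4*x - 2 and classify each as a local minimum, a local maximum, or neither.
f'(x) = -9*x^2 - 4*x + 4

Solve f'(x) = 0:
  9*x^2 + 4*x - 4 = 0 has no rational roots; quadratic formula: x = (-4 ± √160)/18.
  ⇒ x = -2*sqrt(10)/9 - 2/9 ≈ -0.9250, -2/9 + 2*sqrt(10)/9 ≈ 0.4805

f''(x) = -18*x - 4
Second-derivative test at each critical point:
  f''(-0.9250) = 12.6491 > 0 → local minimum
  f''(0.4805) = -12.6491 < 0 → local maximum

Critical points: x = -2*sqrt(10)/9 - 2/9 ≈ -0.9250 (local minimum); x = -2/9 + 2*sqrt(10)/9 ≈ 0.4805 (local maximum)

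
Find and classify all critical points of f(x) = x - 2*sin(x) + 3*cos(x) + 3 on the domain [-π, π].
f'(x) = -3*sin(x) - 2*cos(x) + 1

Solve f'(x) = 0 on [-π, π]:
  f'(x) = 0 ⇔ -3*sin(x) - 2*cos(x) = -1. Write the left side as R·cos(x + φ) with R = √((-2)² + 3²) = sqrt(13), cos φ = -2*sqrt(13)/13, sin φ = 3*sqrt(13)/13; then cos(x + φ) = -sqrt(13)/13. Solve for x and keep the solutions lying in [-π, π].
  ⇒ x = atan((3 - 4*sqrt(3))/(2 + 6*sqrt(3))) ≈ -0.3070, atan((3 + 4*sqrt(3))/(2 - 6*sqrt(3))) + pi ≈ 2.2726

f''(x) = 2*sin(x) - 3*cos(x)
Second-derivative test at each critical point:
  f''(-0.3070) = -3.4641 < 0 → local maximum
  f''(2.2726) = 3.4641 > 0 → local minimum

Critical points: x = atan((3 - 4*sqrt(3))/(2 + 6*sqrt(3))) ≈ -0.3070 (local maximum); x = atan((3 + 4*sqrt(3))/(2 - 6*sqrt(3))) + pi ≈ 2.2726 (local minimum)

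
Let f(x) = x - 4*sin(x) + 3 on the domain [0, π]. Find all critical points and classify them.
f'(x) = 1 - 4*cos(x)

Solve f'(x) = 0 on [0, π]:
  f'(x) = 0 ⇔ cos(x) = 1/4, i.e. x = ±arccos(1/4) + 2nπ; keep the solutions lying in [0, π].
  ⇒ x = acos(1/4) ≈ 1.3181

f''(x) = 4*sin(x)
Second-derivative test at each critical point:
  f''(1.3181) = 3.8730 > 0 → local minimum

Critical points: x = acos(1/4) ≈ 1.3181 (local minimum)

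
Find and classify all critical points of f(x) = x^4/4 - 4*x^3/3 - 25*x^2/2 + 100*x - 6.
f'(x) = x^3 - 4*x^2 - 25*x + 100

Solve f'(x) = 0:
  Factor: x^3 - 4*x^2 - 25*x + 100 = (x - 5)*(x - 4)*(x + 5) = 0.
  ⇒ x = -5, 4, 5

f''(x) = 3*x^2 - 8*x - 25
Second-derivative test at each critical point:
  f''(-5) = 90 > 0 → local minimum
  f''(4) = -9 < 0 → local maximum
  f''(5) = 10 > 0 → local minimum

Critical points: x = -5 (local minimum); x = 4 (local maximum); x = 5 (local minimum)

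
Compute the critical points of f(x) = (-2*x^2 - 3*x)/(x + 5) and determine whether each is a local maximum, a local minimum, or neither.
f'(x) = (-2*x^2 - 20*x - 15)/(x^2 + 10*x + 25)

Solve f'(x) = 0:
  f'(x) = -(2*x^2 + 20*x + 15)/(x + 5)^2; the denominator is positive wherever f is defined, so f'(x) = 0 ⇔ -2*x^2 - 20*x - 15 = 0.
  2*x^2 + 20*x + 15 = 0 has no rational roots; quadratic formula: x = (-20 ± √280)/4.
  ⇒ x = -5 - sqrt(70)/2 ≈ -9.1833, -5 + sqrt(70)/2 ≈ -0.8167

f''(x) = -70/(x^3 + 15*x^2 + 75*x + 125)
Second-derivative test at each critical point:
  f''(-9.1833) = 0.9562 > 0 → local minimum
  f''(-0.8167) = -0.9562 < 0 → local maximum

Critical points: x = -5 - sqrt(70)/2 ≈ -9.1833 (local minimum); x = -5 + sqrt(70)/2 ≈ -0.8167 (local maximum)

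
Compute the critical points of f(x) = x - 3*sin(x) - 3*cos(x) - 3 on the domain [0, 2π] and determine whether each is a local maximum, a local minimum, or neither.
f'(x) = -3*sqrt(2)*cos(x + pi/4) + 1

Solve f'(x) = 0 on [0, 2π]:
  f'(x) = 0 ⇔ 3*sin(x) - 3*cos(x) = -1. Write the left side as R·cos(x + φ) with R = √((-3)² + (-3)²) = 3*sqrt(2), cos φ = -sqrt(2)/2, sin φ = -sqrt(2)/2; then cos(x + φ) = -sqrt(2)/6. Solve for x and keep the solutions lying in [0, 2π].
  ⇒ x = atan((-1 + sqrt(17))/(1 + sqrt(17))) ≈ 0.5475, atan((-sqrt(17) - 1)/(1 - sqrt(17))) + pi ≈ 4.1649

f''(x) = 3*sqrt(2)*sin(x + pi/4)
Second-derivative test at each critical point:
  f''(0.5475) = 4.1231 > 0 → local minimum
  f''(4.1649) = -4.1231 < 0 → local maximum

Critical points: x = atan((-1 + sqrt(17))/(1 + sqrt(17))) ≈ 0.5475 (local minimum); x = atan((-sqrt(17) - 1)/(1 - sqrt(17))) + pi ≈ 4.1649 (local maximum)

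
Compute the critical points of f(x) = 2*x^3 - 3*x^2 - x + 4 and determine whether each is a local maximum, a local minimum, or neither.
f'(x) = 6*x^2 - 6*x - 1

Solve f'(x) = 0:
  6*x^2 - 6*x - 1 = 0 has no rational roots; quadratic formula: x = (6 ± √60)/12.
  ⇒ x = 1/2 - sqrt(15)/6 ≈ -0.1455, 1/2 + sqrt(15)/6 ≈ 1.1455

f''(x) = 12*x - 6
Second-derivative test at each critical point:
  f''(-0.1455) = -7.7460 < 0 → local maximum
  f''(1.1455) = 7.7460 > 0 → local minimum

Critical points: x = 1/2 - sqrt(15)/6 ≈ -0.1455 (local maximum); x = 1/2 + sqrt(15)/6 ≈ 1.1455 (local minimum)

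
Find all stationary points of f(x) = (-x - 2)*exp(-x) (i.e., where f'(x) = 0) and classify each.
f'(x) = (x + 1)*exp(-x)

Solve f'(x) = 0:
  f'(x) = (x + 1)·exp(-x) and exp(-x) > 0 for every x, so f'(x) = 0 ⇔ x + 1 = 0.
  x + 1 = 0.
  ⇒ x = -1

f''(x) = -x*exp(-x)
Second-derivative test at each critical point:
  f''(-1) = 2.7183 > 0 → local minimum

Critical points: x = -1 (local minimum)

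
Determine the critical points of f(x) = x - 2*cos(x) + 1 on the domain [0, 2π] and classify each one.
f'(x) = 2*sin(x) + 1

Solve f'(x) = 0 on [0, 2π]:
  f'(x) = 0 ⇔ sin(x) = -1/2, i.e. x = arcsin(-1/2) + 2nπ or x = π − arcsin(-1/2) + 2nπ; keep the solutions lying in [0, 2π].
  ⇒ x = 7*pi/6 ≈ 3.6652, 11*pi/6 ≈ 5.7596

f''(x) = 2*cos(x)
Second-derivative test at each critical point:
  f''(3.6652) = -1.7321 < 0 → local maximum
  f''(5.7596) = 1.7321 > 0 → local minimum

Critical points: x = 7*pi/6 ≈ 3.6652 (local maximum); x = 11*pi/6 ≈ 5.7596 (local minimum)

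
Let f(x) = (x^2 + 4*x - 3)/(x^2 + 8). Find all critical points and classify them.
f'(x) = 2*(-2*x^2 + 11*x + 16)/(x^4 + 16*x^2 + 64)

Solve f'(x) = 0:
  f'(x) = -2*(2*x^2 - 11*x - 16)/(x^2 + 8)^2; the denominator is positive wherever f is defined, so f'(x) = 0 ⇔ -4*x^2 + 22*x + 32 = 0.
  Factor: -4*x^2 + 22*x + 32 = -2*(2*x^2 - 11*x - 16); 2*x^2 - 11*x - 16 = 0 has no rational roots; quadratic formula: x = (11 ± √249)/4.
  ⇒ x = 11/4 - sqrt(249)/4 ≈ -1.1949, 11/4 + sqrt(249)/4 ≈ 6.6949

f''(x) = 2*(4*x^3 - 33*x^2 - 96*x + 88)/(x^6 + 24*x^4 + 192*x^2 + 512)
Second-derivative test at each critical point:
  f''(-1.1949) = 0.3551 > 0 → local minimum
  f''(6.6949) = -0.0113 < 0 → local maximum

Critical points: x = 11/4 - sqrt(249)/4 ≈ -1.1949 (local minimum); x = 11/4 + sqrt(249)/4 ≈ 6.6949 (local maximum)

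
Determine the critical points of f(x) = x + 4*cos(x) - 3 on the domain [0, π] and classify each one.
f'(x) = 1 - 4*sin(x)

Solve f'(x) = 0 on [0, π]:
  f'(x) = 0 ⇔ sin(x) = 1/4, i.e. x = arcsin(1/4) + 2nπ or x = π − arcsin(1/4) + 2nπ; keep the solutions lying in [0, π].
  ⇒ x = asin(1/4) ≈ 0.2527, pi - asin(1/4) ≈ 2.8889

f''(x) = -4*cos(x)
Second-derivative test at each critical point:
  f''(0.2527) = -3.8730 < 0 → local maximum
  f''(2.8889) = 3.8730 > 0 → local minimum

Critical points: x = asin(1/4) ≈ 0.2527 (local maximum); x = pi - asin(1/4) ≈ 2.8889 (local minimum)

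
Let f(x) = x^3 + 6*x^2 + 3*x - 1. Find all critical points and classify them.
f'(x) = 3*x^2 + 12*x + 3

Solve f'(x) = 0:
  Factor: 3*x^2 + 12*x + 3 = 3*(x^2 + 4*x + 1); x^2 + 4*x + 1 = 0 has no rational roots; quadratic formula: x = (-4 ± √12)/2.
  ⇒ x = -2 - sqrt(3) ≈ -3.7321, -2 + sqrt(3) ≈ -0.2679

f''(x) = 6*x + 12
Second-derivative test at each critical point:
  f''(-3.7321) = -10.3923 < 0 → local maximum
  f''(-0.2679) = 10.3923 > 0 → local minimum

Critical points: x = -2 - sqrt(3) ≈ -3.7321 (local maximum); x = -2 + sqrt(3) ≈ -0.2679 (local minimum)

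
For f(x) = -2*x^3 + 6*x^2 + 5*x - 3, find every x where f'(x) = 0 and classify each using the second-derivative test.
f'(x) = -6*x^2 + 12*x + 5

Solve f'(x) = 0:
  6*x^2 - 12*x - 5 = 0 has no rational roots; quadratic formula: x = (12 ± √264)/12.
  ⇒ x = 1 - sqrt(66)/6 ≈ -0.3540, 1 + sqrt(66)/6 ≈ 2.3540

f''(x) = 12 - 12*x
Second-derivative test at each critical point:
  f''(-0.3540) = 16.2481 > 0 → local minimum
  f''(2.3540) = -16.2481 < 0 → local maximum

Critical points: x = 1 - sqrt(66)/6 ≈ -0.3540 (local minimum); x = 1 + sqrt(66)/6 ≈ 2.3540 (local maximum)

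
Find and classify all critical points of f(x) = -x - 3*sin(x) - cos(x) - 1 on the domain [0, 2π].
f'(x) = sin(x) - 3*cos(x) - 1

Solve f'(x) = 0 on [0, 2π]:
  f'(x) = 0 ⇔ sin(x) - 3*cos(x) = 1. Write the left side as R·cos(x + φ) with R = √((-3)² + (-1)²) = sqrt(10), cos φ = -3*sqrt(10)/10, sin φ = -sqrt(10)/10; then cos(x + φ) = sqrt(10)/10. Solve for x and keep the solutions lying in [0, 2π].
  ⇒ x = pi/2 ≈ 1.5708, atan(4/3) + pi ≈ 4.0689

f''(x) = 3*sin(x) + cos(x)
Second-derivative test at each critical point:
  f''(1.5708) = 3 > 0 → local minimum
  f''(4.0689) = -3 < 0 → local maximum

Critical points: x = pi/2 ≈ 1.5708 (local minimum); x = atan(4/3) + pi ≈ 4.0689 (local maximum)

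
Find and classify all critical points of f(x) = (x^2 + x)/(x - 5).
f'(x) = (x^2 - 10*x - 5)/(x^2 - 10*x + 25)

Solve f'(x) = 0:
  f'(x) = (x^2 - 10*x - 5)/(x - 5)^2; the denominator is positive wherever f is defined, so f'(x) = 0 ⇔ x^2 - 10*x - 5 = 0.
  x^2 - 10*x - 5 = 0 has no rational roots; quadratic formula: x = (10 ± √120)/2.
  ⇒ x = 5 - sqrt(30) ≈ -0.4772, 5 + sqrt(30) ≈ 10.4772

f''(x) = 60/(x^3 - 15*x^2 + 75*x - 125)
Second-derivative test at each critical point:
  f''(-0.4772) = -0.3651 < 0 → local maximum
  f''(10.4772) = 0.3651 > 0 → local minimum

Critical points: x = 5 - sqrt(30) ≈ -0.4772 (local maximum); x = 5 + sqrt(30) ≈ 10.4772 (local minimum)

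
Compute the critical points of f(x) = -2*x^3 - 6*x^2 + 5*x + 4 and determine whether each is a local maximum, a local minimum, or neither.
f'(x) = -6*x^2 - 12*x + 5

Solve f'(x) = 0:
  6*x^2 + 12*x - 5 = 0 has no rational roots; quadratic formula: x = (-12 ± √264)/12.
  ⇒ x = -sqrt(66)/6 - 1 ≈ -2.3540, -1 + sqrt(66)/6 ≈ 0.3540

f''(x) = -12*x - 12
Second-derivative test at each critical point:
  f''(-2.3540) = 16.2481 > 0 → local minimum
  f''(0.3540) = -16.2481 < 0 → local maximum

Critical points: x = -sqrt(66)/6 - 1 ≈ -2.3540 (local minimum); x = -1 + sqrt(66)/6 ≈ 0.3540 (local maximum)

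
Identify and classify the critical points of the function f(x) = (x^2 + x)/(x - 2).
f'(x) = (x^2 - 4*x - 2)/(x^2 - 4*x + 4)

Solve f'(x) = 0:
  f'(x) = (x^2 - 4*x - 2)/(x - 2)^2; the denominator is positive wherever f is defined, so f'(x) = 0 ⇔ x^2 - 4*x - 2 = 0.
  x^2 - 4*x - 2 = 0 has no rational roots; quadratic formula: x = (4 ± √24)/2.
  ⇒ x = 2 - sqrt(6) ≈ -0.4495, 2 + sqrt(6) ≈ 4.4495

f''(x) = 12/(x^3 - 6*x^2 + 12*x - 8)
Second-derivative test at each critical point:
  f''(-0.4495) = -0.8165 < 0 → local maximum
  f''(4.4495) = 0.8165 > 0 → local minimum

Critical points: x = 2 - sqrt(6) ≈ -0.4495 (local maximum); x = 2 + sqrt(6) ≈ 4.4495 (local minimum)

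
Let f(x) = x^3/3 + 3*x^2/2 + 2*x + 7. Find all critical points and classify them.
f'(x) = x^2 + 3*x + 2

Solve f'(x) = 0:
  Factor: x^2 + 3*x + 2 = (x + 1)*(x + 2) = 0.
  ⇒ x = -2, -1

f''(x) = 2*x + 3
Second-derivative test at each critical point:
  f''(-2) = -1 < 0 → local maximum
  f''(-1) = 1 > 0 → local minimum

Critical points: x = -2 (local maximum); x = -1 (local minimum)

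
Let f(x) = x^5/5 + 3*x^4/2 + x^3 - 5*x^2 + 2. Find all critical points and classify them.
f'(x) = x*(x^3 + 6*x^2 + 3*x - 10)

Solve f'(x) = 0:
  Factor: x^4 + 6*x^3 + 3*x^2 - 10*x = x*(x - 1)*(x + 2)*(x + 5) = 0.
  ⇒ x = -5, -2, 0, 1

f''(x) = 4*x^3 + 18*x^2 + 6*x - 10
Second-derivative test at each critical point:
  f''(-5) = -90 < 0 → local maximum
  f''(-2) = 18 > 0 → local minimum
  f''(0) = -10 < 0 → local maximum
  f''(1) = 18 > 0 → local minimum

Critical points: x = -5 (local maximum); x = -2 (local minimum); x = 0 (local maximum); x = 1 (local minimum)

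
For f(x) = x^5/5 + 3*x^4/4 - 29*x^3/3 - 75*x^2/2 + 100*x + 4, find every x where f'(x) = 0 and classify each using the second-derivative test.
f'(x) = x^4 + 3*x^3 - 29*x^2 - 75*x + 100

Solve f'(x) = 0:
  Factor: x^4 + 3*x^3 - 29*x^2 - 75*x + 100 = (x - 5)*(x - 1)*(x + 4)*(x + 5) = 0.
  ⇒ x = -5, -4, 1, 5

f''(x) = 4*x^3 + 9*x^2 - 58*x - 75
Second-derivative test at each critical point:
  f''(-5) = -60 < 0 → local maximum
  f''(-4) = 45 > 0 → local minimum
  f''(1) = -120 < 0 → local maximum
  f''(5) = 360 > 0 → local minimum

Critical points: x = -5 (local maximum); x = -4 (local minimum); x = 1 (local maximum); x = 5 (local minimum)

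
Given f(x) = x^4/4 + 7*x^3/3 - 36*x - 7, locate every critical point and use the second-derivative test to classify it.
f'(x) = x^3 + 7*x^2 - 36

Solve f'(x) = 0:
  Factor: x^3 + 7*x^2 - 36 = (x - 2)*(x + 3)*(x + 6) = 0.
  ⇒ x = -6, -3, 2

f''(x) = x*(3*x + 14)
Second-derivative test at each critical point:
  f''(-6) = 24 > 0 → local minimum
  f''(-3) = -15 < 0 → local maximum
  f''(2) = 40 > 0 → local minimum

Critical points: x = -6 (local minimum); x = -3 (local maximum); x = 2 (local minimum)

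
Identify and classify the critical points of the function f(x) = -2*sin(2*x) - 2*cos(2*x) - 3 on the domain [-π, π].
f'(x) = -4*sqrt(2)*cos(2*x + pi/4)

Solve f'(x) = 0 on [-π, π]:
  f'(x) = 0 ⇔ -2*cos(2*x) = -2*sin(2*x) ⇔ tan(2*x) = 1, i.e. 2*x = arctan(1) + nπ; keep the solutions lying in [-π, π].
  ⇒ x = -7*pi/8 ≈ -2.7489, -3*pi/8 ≈ -1.1781, pi/8 ≈ 0.3927, 5*pi/8 ≈ 1.9635

f''(x) = 8*sqrt(2)*sin(2*x + pi/4)
Second-derivative test at each critical point:
  f''(-2.7489) = 11.3137 > 0 → local minimum
  f''(-1.1781) = -11.3137 < 0 → local maximum
  f''(0.3927) = 11.3137 > 0 → local minimum
  f''(1.9635) = -11.3137 < 0 → local maximum

Critical points: x = -7*pi/8 ≈ -2.7489 (local minimum); x = -3*pi/8 ≈ -1.1781 (local maximum); x = pi/8 ≈ 0.3927 (local minimum); x = 5*pi/8 ≈ 1.9635 (local maximum)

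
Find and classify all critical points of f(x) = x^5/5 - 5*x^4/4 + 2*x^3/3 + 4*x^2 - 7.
f'(x) = x*(x^3 - 5*x^2 + 2*x + 8)

Solve f'(x) = 0:
  Factor: x^4 - 5*x^3 + 2*x^2 + 8*x = x*(x - 4)*(x - 2)*(x + 1) = 0.
  ⇒ x = -1, 0, 2, 4

f''(x) = 4*x^3 - 15*x^2 + 4*x + 8
Second-derivative test at each critical point:
  f''(-1) = -15 < 0 → local maximum
  f''(0) = 8 > 0 → local minimum
  f''(2) = -12 < 0 → local maximum
  f''(4) = 40 > 0 → local minimum

Critical points: x = -1 (local maximum); x = 0 (local minimum); x = 2 (local maximum); x = 4 (local minimum)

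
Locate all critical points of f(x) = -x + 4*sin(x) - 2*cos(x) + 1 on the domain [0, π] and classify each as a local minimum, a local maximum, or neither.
f'(x) = 2*sin(x) + 4*cos(x) - 1

Solve f'(x) = 0 on [0, π]:
  f'(x) = 0 ⇔ 2*sin(x) + 4*cos(x) = 1. Write the left side as R·cos(x + φ) with R = √(4² + (-2)²) = 2*sqrt(5), cos φ = 2*sqrt(5)/5, sin φ = -sqrt(5)/5; then cos(x + φ) = sqrt(5)/10. Solve for x and keep the solutions lying in [0, π].
  ⇒ x = atan((1 + 2*sqrt(19))/(2 - sqrt(19))) + pi ≈ 1.8089

f''(x) = -4*sin(x) + 2*cos(x)
Second-derivative test at each critical point:
  f''(1.8089) = -4.3589 < 0 → local maximum

Critical points: x = atan((1 + 2*sqrt(19))/(2 - sqrt(19))) + pi ≈ 1.8089 (local maximum)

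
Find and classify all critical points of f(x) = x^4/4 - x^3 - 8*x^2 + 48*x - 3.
f'(x) = x^3 - 3*x^2 - 16*x + 48

Solve f'(x) = 0:
  Factor: x^3 - 3*x^2 - 16*x + 48 = (x - 4)*(x - 3)*(x + 4) = 0.
  ⇒ x = -4, 3, 4

f''(x) = 3*x^2 - 6*x - 16
Second-derivative test at each critical point:
  f''(-4) = 56 > 0 → local minimum
  f''(3) = -7 < 0 → local maximum
  f''(4) = 8 > 0 → local minimum

Critical points: x = -4 (local minimum); x = 3 (local maximum); x = 4 (local minimum)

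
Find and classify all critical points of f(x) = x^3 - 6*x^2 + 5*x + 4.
f'(x) = 3*x^2 - 12*x + 5

Solve f'(x) = 0:
  3*x^2 - 12*x + 5 = 0 has no rational roots; quadratic formula: x = (12 ± √84)/6.
  ⇒ x = 2 - sqrt(21)/3 ≈ 0.4725, sqrt(21)/3 + 2 ≈ 3.5275

f''(x) = 6*x - 12
Second-derivative test at each critical point:
  f''(0.4725) = -9.1652 < 0 → local maximum
  f''(3.5275) = 9.1652 > 0 → local minimum

Critical points: x = 2 - sqrt(21)/3 ≈ 0.4725 (local maximum); x = sqrt(21)/3 + 2 ≈ 3.5275 (local minimum)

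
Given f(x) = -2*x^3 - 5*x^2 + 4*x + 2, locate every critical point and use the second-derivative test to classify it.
f'(x) = -6*x^2 - 10*x + 4

Solve f'(x) = 0:
  Factor: -6*x^2 - 10*x + 4 = -2*(x + 2)*(3*x - 1) = 0.
  ⇒ x = -2, 1/3

f''(x) = -12*x - 10
Second-derivative test at each critical point:
  f''(-2) = 14 > 0 → local minimum
  f''(1/3) = -14 < 0 → local maximum

Critical points: x = -2 (local minimum); x = 1/3 (local maximum)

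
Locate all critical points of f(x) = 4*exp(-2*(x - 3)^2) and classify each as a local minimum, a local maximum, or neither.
f'(x) = 16*(3 - x)*exp(-2*(x - 3)^2)

Solve f'(x) = 0:
  f'(x) = (48 - 16*x)·exp(-2*(x - 3)^2) and exp(-2*(x - 3)^2) > 0 for every x, so f'(x) = 0 ⇔ 48 - 16*x = 0.
  Factor: 48 - 16*x = -16*(x - 3) = 0.
  ⇒ x = 3

f''(x) = 16*(4*(x - 3)^2 - 1)*exp(-2*(x - 3)^2)
Second-derivative test at each critical point:
  f''(3) = -16 < 0 → local maximum

Critical points: x = 3 (local maximum)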